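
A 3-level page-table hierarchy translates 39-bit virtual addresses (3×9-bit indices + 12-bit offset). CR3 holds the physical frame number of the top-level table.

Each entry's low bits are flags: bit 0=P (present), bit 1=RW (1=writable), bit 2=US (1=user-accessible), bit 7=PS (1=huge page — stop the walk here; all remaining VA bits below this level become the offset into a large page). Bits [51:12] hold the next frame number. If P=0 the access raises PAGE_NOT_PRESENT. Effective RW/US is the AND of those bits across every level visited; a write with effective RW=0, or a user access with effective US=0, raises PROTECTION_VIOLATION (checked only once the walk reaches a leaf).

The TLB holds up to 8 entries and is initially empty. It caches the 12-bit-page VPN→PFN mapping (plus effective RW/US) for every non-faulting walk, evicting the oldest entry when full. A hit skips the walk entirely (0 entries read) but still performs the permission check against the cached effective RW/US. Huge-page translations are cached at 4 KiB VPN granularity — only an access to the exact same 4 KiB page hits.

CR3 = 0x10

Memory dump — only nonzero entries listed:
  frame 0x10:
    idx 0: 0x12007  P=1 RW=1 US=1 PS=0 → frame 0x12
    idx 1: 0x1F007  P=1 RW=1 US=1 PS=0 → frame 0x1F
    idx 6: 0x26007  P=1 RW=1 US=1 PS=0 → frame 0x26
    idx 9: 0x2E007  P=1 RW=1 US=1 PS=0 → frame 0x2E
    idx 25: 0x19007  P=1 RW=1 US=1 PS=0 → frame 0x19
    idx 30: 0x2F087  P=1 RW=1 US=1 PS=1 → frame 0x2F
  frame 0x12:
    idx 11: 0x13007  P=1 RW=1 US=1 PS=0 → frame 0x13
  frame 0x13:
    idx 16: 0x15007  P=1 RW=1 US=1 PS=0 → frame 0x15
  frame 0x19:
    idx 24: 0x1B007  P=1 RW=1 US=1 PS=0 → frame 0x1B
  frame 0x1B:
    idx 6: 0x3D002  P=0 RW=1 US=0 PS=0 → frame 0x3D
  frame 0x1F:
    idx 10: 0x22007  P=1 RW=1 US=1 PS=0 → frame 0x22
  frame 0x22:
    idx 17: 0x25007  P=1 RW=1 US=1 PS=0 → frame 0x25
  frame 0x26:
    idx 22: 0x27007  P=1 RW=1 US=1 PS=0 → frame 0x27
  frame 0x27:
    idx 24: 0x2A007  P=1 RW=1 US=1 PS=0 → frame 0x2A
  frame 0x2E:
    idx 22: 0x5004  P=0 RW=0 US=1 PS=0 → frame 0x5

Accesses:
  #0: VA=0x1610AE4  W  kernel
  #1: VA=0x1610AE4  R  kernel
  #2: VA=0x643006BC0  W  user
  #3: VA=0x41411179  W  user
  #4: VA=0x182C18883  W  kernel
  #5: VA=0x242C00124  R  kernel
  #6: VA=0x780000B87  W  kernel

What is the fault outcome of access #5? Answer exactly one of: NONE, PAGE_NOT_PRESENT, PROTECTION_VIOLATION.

Trace:
#0 VA=0x1610AE4 (w,kernel):
  lvl0: tbl 0x10, slot 0 ⇒ 0x12007 (P1/RW1/US1/PS0)
  lvl1: tbl 0x12, slot 11 ⇒ 0x13007 (P1/RW1/US1/PS0)
  lvl2: tbl 0x13, slot 16 ⇒ 0x15007 (P1/RW1/US1/PS0)
  ⇒ phys 0x15AE4  [3 reads]
#1 VA=0x1610AE4 (r,kernel):
  TLB hit vpn=0x1610 → PA=0x15AE4
#2 VA=0x643006BC0 (w,user):
  lvl0: tbl 0x10, slot 25 ⇒ 0x19007 (P1/RW1/US1/PS0)
  lvl1: tbl 0x19, slot 24 ⇒ 0x1B007 (P1/RW1/US1/PS0)
  lvl2: tbl 0x1B, slot 6 ⇒ 0x3D002 (P0/RW1/US0/PS0)
  → PAGE_NOT_PRESENT  (3 entries read)
#3 VA=0x41411179 (w,user):
  lvl0: tbl 0x10, slot 1 ⇒ 0x1F007 (P1/RW1/US1/PS0)
  lvl1: tbl 0x1F, slot 10 ⇒ 0x22007 (P1/RW1/US1/PS0)
  lvl2: tbl 0x22, slot 17 ⇒ 0x25007 (P1/RW1/US1/PS0)
  ⇒ phys 0x25179  [3 reads]
#4 VA=0x182C18883 (w,kernel):
  lvl0: tbl 0x10, slot 6 ⇒ 0x26007 (P1/RW1/US1/PS0)
  lvl1: tbl 0x26, slot 22 ⇒ 0x27007 (P1/RW1/US1/PS0)
  lvl2: tbl 0x27, slot 24 ⇒ 0x2A007 (P1/RW1/US1/PS0)
  ⇒ phys 0x2A883  [3 reads]
#5 VA=0x242C00124 (r,kernel):
  lvl0: tbl 0x10, slot 9 ⇒ 0x2E007 (P1/RW1/US1/PS0)
  lvl1: tbl 0x2E, slot 22 ⇒ 0x5004 (P0/RW0/US1/PS0)
  → PAGE_NOT_PRESENT  (2 entries read)
#6 VA=0x780000B87 (w,kernel):
  lvl0: tbl 0x10, slot 30 ⇒ 0x2F087 (P1/RW1/US1/PS1)
  ⇒ phys 0x2FB87 (huge @L0)  [1 reads]

Access #5 fault: PAGE_NOT_PRESENT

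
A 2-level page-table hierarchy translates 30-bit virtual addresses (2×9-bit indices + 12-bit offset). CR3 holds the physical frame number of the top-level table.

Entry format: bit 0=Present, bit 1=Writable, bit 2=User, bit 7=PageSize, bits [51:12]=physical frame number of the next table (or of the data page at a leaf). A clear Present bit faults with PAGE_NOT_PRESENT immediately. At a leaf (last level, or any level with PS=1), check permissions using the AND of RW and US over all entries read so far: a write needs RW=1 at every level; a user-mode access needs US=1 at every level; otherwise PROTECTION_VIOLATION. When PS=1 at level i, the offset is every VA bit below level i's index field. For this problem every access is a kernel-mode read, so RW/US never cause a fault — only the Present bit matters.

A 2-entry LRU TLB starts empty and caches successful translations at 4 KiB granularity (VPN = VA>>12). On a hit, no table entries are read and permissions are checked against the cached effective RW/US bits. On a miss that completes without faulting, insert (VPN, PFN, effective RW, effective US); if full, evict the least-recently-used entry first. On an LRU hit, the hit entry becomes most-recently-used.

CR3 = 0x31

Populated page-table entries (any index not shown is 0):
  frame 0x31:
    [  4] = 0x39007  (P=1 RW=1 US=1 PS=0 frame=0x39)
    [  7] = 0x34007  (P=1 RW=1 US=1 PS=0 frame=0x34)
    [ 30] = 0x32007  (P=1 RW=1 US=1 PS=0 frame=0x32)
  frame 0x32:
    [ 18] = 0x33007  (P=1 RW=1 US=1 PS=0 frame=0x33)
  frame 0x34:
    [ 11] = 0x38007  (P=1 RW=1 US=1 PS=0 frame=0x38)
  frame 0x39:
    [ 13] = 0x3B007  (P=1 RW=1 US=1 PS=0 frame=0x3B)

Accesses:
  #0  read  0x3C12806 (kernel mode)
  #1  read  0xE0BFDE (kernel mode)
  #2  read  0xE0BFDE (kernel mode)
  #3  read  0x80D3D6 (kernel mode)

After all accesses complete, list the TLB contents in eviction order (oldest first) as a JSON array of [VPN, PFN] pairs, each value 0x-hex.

Per-access translation:
#0 VA=0x3C12806 (r,kernel):
  lvl0: tbl 0x31, slot 30 ⇒ 0x32007 (P1/RW1/US1/PS0)
  lvl1: tbl 0x32, slot 18 ⇒ 0x33007 (P1/RW1/US1/PS0)
  ⇒ phys 0x33806  [2 reads]
#1 VA=0xE0BFDE (r,kernel):
  lvl0: tbl 0x31, slot 7 ⇒ 0x34007 (P1/RW1/US1/PS0)
  lvl1: tbl 0x34, slot 11 ⇒ 0x38007 (P1/RW1/US1/PS0)
  ⇒ phys 0x38FDE  [2 reads]
#2 VA=0xE0BFDE (r,kernel):
  TLB hit vpn=0xE0B → PA=0x38FDE
#3 VA=0x80D3D6 (r,kernel):
  lvl0: tbl 0x31, slot 4 ⇒ 0x39007 (P1/RW1/US1/PS0)
  lvl1: tbl 0x39, slot 13 ⇒ 0x3B007 (P1/RW1/US1/PS0)
  ⇒ phys 0x3B3D6  [2 reads]

TLB: [["0xE0B", "0x38"], ["0x80D", "0x3B"]]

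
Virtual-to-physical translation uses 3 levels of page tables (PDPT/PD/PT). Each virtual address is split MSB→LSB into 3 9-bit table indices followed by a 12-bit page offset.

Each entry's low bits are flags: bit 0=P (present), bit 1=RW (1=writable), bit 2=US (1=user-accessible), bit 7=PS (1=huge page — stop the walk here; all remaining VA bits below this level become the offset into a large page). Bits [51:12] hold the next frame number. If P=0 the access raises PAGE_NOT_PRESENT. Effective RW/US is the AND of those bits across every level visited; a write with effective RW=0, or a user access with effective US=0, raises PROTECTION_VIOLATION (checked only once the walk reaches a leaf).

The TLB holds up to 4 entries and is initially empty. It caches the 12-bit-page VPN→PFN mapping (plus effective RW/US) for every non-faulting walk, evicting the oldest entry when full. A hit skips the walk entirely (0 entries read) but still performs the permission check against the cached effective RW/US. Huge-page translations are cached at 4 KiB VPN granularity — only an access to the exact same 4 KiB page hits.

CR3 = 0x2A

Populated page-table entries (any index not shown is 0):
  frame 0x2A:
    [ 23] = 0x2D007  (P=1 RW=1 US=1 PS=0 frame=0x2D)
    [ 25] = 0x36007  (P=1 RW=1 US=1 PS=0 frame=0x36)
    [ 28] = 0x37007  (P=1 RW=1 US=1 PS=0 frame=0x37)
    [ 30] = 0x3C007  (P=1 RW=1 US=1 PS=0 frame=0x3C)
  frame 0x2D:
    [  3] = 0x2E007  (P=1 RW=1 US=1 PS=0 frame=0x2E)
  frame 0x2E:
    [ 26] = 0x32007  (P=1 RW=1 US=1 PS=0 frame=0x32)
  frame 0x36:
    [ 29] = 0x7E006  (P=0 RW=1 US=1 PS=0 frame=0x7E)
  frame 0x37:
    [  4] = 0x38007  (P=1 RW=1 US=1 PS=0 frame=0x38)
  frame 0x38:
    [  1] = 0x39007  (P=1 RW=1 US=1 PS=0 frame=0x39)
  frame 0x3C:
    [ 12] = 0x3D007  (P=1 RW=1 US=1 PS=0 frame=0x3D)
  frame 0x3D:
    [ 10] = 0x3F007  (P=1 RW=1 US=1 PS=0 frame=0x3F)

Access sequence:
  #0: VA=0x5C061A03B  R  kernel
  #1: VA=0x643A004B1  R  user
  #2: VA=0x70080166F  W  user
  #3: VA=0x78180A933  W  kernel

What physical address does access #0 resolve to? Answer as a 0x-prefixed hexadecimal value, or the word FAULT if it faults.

Trace:
#0 VA=0x5C061A03B (r,kernel):
  L0: frame=0x2A idx=23 entry=0x2D007 [P=1 RW=1 US=1 PS=0]
  L1: frame=0x2D idx=3 entry=0x2E007 [P=1 RW=1 US=1 PS=0]
  L2: frame=0x2E idx=26 entry=0x32007 [P=1 RW=1 US=1 PS=0]
  → PA=0x3203B  (3 entries read)
#1 VA=0x643A004B1 (r,user):
  L0: frame=0x2A idx=25 entry=0x36007 [P=1 RW=1 US=1 PS=0]
  L1: frame=0x36 idx=29 entry=0x7E006 [P=0 RW=1 US=1 PS=0]
  ✗ PAGE_NOT_PRESENT  [2 reads]
#2 VA=0x70080166F (w,user):
  L0: frame=0x2A idx=28 entry=0x37007 [P=1 RW=1 US=1 PS=0]
  L1: frame=0x37 idx=4 entry=0x38007 [P=1 RW=1 US=1 PS=0]
  L2: frame=0x38 idx=1 entry=0x39007 [P=1 RW=1 US=1 PS=0]
  → PA=0x3966F  (3 entries read)
#3 VA=0x78180A933 (w,kernel):
  L0: frame=0x2A idx=30 entry=0x3C007 [P=1 RW=1 US=1 PS=0]
  L1: frame=0x3C idx=12 entry=0x3D007 [P=1 RW=1 US=1 PS=0]
  L2: frame=0x3D idx=10 entry=0x3F007 [P=1 RW=1 US=1 PS=0]
  → PA=0x3F933  (3 entries read)

Access #0 PA: 0x3203B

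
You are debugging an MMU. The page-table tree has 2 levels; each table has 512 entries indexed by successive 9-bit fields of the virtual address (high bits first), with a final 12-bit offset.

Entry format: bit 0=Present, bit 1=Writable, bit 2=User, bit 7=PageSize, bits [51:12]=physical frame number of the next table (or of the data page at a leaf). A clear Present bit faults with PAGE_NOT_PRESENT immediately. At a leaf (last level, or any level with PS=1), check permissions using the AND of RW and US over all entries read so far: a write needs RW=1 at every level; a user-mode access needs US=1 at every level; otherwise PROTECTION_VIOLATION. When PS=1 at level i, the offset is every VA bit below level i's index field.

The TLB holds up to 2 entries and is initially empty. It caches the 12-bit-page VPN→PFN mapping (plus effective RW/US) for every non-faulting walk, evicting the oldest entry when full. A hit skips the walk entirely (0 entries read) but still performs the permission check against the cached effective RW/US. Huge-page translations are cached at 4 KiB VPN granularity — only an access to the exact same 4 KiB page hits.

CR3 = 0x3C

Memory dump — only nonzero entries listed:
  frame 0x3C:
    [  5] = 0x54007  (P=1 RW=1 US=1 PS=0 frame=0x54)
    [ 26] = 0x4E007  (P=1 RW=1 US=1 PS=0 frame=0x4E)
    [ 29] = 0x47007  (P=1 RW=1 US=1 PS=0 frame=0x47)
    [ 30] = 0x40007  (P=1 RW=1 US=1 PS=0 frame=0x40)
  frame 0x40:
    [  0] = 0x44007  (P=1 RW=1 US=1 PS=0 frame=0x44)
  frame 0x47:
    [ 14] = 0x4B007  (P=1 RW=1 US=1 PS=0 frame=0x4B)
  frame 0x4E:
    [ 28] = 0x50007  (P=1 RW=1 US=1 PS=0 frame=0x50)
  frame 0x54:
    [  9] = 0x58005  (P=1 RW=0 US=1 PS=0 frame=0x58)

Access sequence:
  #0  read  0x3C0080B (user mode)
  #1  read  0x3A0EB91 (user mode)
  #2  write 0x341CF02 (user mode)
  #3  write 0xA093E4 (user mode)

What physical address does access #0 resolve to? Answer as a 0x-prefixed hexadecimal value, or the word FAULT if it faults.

Walk each access:
#0 VA=0x3C0080B (r,user):
  [0] read 0x3C idx=30: raw=0x40007 flags P=1 W=1 U=1 S=0
  [1] read 0x40 idx=0: raw=0x44007 flags P=1 W=1 U=1 S=0
  ✓ 0x4480B  — 2 lookups
#1 VA=0x3A0EB91 (r,user):
  [0] read 0x3C idx=29: raw=0x47007 flags P=1 W=1 U=1 S=0
  [1] read 0x47 idx=14: raw=0x4B007 flags P=1 W=1 U=1 S=0
  ✓ 0x4BB91  — 2 lookups
#2 VA=0x341CF02 (w,user):
  [0] read 0x3C idx=26: raw=0x4E007 flags P=1 W=1 U=1 S=0
  [1] read 0x4E idx=28: raw=0x50007 flags P=1 W=1 U=1 S=0
  ✓ 0x50F02  — 2 lookups
#3 VA=0xA093E4 (w,user):
  [0] read 0x3C idx=5: raw=0x54007 flags P=1 W=1 U=1 S=0
  [1] read 0x54 idx=9: raw=0x58005 flags P=1 W=0 U=1 S=0
  ⇒ fault: PROTECTION_VIOLATION  — 2 lookups

Access #0 PA: 0x4480B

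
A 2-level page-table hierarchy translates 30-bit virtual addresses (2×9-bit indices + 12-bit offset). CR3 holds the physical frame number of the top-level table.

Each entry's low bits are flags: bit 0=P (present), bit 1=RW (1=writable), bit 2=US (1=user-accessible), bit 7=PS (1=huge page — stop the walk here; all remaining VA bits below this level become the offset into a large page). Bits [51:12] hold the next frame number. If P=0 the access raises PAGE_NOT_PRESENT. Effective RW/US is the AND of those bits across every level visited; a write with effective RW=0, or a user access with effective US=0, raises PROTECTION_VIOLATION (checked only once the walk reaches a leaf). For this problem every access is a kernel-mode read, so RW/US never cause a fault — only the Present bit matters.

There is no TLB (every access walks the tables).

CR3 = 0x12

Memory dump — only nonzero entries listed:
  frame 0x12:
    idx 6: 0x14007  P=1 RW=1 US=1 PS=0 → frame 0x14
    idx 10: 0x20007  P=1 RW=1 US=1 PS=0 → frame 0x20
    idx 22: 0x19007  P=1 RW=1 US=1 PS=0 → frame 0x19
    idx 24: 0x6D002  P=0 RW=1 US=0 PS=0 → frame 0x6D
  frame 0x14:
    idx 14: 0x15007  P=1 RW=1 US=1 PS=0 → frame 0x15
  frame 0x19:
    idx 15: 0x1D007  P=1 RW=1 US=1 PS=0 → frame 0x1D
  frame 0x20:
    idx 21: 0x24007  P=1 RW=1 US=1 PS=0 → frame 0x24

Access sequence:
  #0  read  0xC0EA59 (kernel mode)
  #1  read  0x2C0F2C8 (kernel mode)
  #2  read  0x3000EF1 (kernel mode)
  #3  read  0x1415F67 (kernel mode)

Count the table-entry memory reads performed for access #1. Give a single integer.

Walk each access:
#0 VA=0xC0EA59 (r,kernel):
  lvl0: tbl 0x12, slot 6 ⇒ 0x14007 (P1/RW1/US1/PS0)
  lvl1: tbl 0x14, slot 14 ⇒ 0x15007 (P1/RW1/US1/PS0)
  ⇒ phys 0x15A59  [2 reads]
#1 VA=0x2C0F2C8 (r,kernel):
  lvl0: tbl 0x12, slot 22 ⇒ 0x19007 (P1/RW1/US1/PS0)
  lvl1: tbl 0x19, slot 15 ⇒ 0x1D007 (P1/RW1/US1/PS0)
  ⇒ phys 0x1D2C8  [2 reads]
#2 VA=0x3000EF1 (r,kernel):
  lvl0: tbl 0x12, slot 24 ⇒ 0x6D002 (P0/RW1/US0/PS0)
  ✗ PAGE_NOT_PRESENT  [1 reads]
#3 VA=0x1415F67 (r,kernel):
  lvl0: tbl 0x12, slot 10 ⇒ 0x20007 (P1/RW1/US1/PS0)
  lvl1: tbl 0x20, slot 21 ⇒ 0x24007 (P1/RW1/US1/PS0)
  ⇒ phys 0x24F67  [2 reads]

Entries read for #1: 2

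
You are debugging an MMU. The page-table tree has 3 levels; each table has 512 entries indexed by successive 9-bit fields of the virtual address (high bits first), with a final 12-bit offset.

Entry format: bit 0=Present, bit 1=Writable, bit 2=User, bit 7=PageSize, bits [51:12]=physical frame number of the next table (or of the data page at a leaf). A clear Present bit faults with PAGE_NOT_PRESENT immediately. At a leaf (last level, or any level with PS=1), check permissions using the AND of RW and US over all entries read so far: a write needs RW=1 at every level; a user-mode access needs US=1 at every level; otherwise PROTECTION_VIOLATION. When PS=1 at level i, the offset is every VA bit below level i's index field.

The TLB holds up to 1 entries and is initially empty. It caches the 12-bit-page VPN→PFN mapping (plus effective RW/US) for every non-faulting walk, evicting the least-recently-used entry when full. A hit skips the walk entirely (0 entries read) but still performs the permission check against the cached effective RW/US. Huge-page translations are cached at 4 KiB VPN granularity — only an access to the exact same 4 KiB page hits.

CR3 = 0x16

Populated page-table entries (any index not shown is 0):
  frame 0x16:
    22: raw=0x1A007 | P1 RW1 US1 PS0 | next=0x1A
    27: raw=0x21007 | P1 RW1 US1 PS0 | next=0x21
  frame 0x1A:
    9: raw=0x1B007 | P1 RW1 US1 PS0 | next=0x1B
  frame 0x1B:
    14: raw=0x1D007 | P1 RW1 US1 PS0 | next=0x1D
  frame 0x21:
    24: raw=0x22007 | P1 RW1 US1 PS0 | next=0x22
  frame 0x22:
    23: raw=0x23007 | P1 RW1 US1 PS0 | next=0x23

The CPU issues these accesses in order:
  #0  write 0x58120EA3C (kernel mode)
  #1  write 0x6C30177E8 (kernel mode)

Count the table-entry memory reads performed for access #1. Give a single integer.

Trace:
#0 VA=0x58120EA3C (w,kernel):
  lvl0: tbl 0x16, slot 22 ⇒ 0x1A007 (P1/RW1/US1/PS0)
  lvl1: tbl 0x1A, slot 9 ⇒ 0x1B007 (P1/RW1/US1/PS0)
  lvl2: tbl 0x1B, slot 14 ⇒ 0x1D007 (P1/RW1/US1/PS0)
  ⇒ phys 0x1DA3C  [3 reads]
#1 VA=0x6C30177E8 (w,kernel):
  lvl0: tbl 0x16, slot 27 ⇒ 0x21007 (P1/RW1/US1/PS0)
  lvl1: tbl 0x21, slot 24 ⇒ 0x22007 (P1/RW1/US1/PS0)
  lvl2: tbl 0x22, slot 23 ⇒ 0x23007 (P1/RW1/US1/PS0)
  ⇒ phys 0x237E8  [3 reads]

Entries read for #1: 3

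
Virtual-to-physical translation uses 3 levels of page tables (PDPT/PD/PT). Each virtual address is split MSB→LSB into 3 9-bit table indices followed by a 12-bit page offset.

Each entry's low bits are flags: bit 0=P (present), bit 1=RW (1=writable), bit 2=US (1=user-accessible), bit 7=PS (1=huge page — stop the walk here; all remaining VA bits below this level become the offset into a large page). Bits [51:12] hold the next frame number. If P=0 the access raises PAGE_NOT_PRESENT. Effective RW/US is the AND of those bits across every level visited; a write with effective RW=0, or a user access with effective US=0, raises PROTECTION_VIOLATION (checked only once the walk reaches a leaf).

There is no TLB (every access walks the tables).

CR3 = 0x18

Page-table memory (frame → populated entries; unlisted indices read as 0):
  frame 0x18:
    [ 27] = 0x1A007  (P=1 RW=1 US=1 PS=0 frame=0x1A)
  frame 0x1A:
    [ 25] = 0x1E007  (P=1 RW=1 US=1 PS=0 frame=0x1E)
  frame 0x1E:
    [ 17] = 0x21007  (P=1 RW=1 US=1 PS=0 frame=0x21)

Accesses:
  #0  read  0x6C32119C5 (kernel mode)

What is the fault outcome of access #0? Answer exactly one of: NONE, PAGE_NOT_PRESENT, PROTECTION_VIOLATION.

Trace:
#0 VA=0x6C32119C5 (r,kernel):
  L0 @0x18[27] → 0x1A007  P=1,RW=1,US=1,PS=0
  L1 @0x1A[25] → 0x1E007  P=1,RW=1,US=1,PS=0
  L2 @0x1E[17] → 0x21007  P=1,RW=1,US=1,PS=0
  → PA=0x219C5  (3 entries read)

Access #0 fault: NONE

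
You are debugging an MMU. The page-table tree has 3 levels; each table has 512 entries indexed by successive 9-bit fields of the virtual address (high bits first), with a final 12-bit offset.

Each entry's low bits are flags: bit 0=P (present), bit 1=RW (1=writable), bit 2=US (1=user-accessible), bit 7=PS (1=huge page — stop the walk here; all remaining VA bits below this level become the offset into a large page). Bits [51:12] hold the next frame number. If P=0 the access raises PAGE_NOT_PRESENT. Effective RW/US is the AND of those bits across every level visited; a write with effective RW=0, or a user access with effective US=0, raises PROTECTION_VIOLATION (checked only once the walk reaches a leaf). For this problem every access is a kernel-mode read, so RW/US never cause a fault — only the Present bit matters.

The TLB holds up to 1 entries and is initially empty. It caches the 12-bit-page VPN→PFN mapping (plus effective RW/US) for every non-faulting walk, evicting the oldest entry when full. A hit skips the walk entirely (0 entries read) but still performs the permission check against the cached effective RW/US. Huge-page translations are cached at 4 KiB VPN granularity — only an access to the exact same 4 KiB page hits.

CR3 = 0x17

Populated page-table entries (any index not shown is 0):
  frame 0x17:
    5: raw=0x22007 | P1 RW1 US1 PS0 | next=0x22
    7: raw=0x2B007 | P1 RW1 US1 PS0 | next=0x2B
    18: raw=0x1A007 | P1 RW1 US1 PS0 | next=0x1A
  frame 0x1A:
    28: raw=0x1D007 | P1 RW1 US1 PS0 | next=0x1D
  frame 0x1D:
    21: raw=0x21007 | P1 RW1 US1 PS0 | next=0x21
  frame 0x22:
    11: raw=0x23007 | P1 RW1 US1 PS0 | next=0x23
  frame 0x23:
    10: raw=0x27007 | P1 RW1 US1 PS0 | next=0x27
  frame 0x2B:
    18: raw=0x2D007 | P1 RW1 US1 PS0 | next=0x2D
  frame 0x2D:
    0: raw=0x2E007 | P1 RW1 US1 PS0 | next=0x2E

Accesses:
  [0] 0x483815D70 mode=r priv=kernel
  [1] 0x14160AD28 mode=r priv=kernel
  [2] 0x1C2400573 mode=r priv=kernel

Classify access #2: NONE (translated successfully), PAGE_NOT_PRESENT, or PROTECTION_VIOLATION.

Per-access translation:
#0 VA=0x483815D70 (r,kernel):
  L0: frame=0x17 idx=18 entry=0x1A007 [P=1 RW=1 US=1 PS=0]
  L1: frame=0x1A idx=28 entry=0x1D007 [P=1 RW=1 US=1 PS=0]
  L2: frame=0x1D idx=21 entry=0x21007 [P=1 RW=1 US=1 PS=0]
  → PA=0x21D70  (3 entries read)
#1 VA=0x14160AD28 (r,kernel):
  L0: frame=0x17 idx=5 entry=0x22007 [P=1 RW=1 US=1 PS=0]
  L1: frame=0x22 idx=11 entry=0x23007 [P=1 RW=1 US=1 PS=0]
  L2: frame=0x23 idx=10 entry=0x27007 [P=1 RW=1 US=1 PS=0]
  → PA=0x27D28  (3 entries read)
#2 VA=0x1C2400573 (r,kernel):
  L0: frame=0x17 idx=7 entry=0x2B007 [P=1 RW=1 US=1 PS=0]
  L1: frame=0x2B idx=18 entry=0x2D007 [P=1 RW=1 US=1 PS=0]
  L2: frame=0x2D idx=0 entry=0x2E007 [P=1 RW=1 US=1 PS=0]
  → PA=0x2E573  (3 entries read)

Access #2 fault: NONE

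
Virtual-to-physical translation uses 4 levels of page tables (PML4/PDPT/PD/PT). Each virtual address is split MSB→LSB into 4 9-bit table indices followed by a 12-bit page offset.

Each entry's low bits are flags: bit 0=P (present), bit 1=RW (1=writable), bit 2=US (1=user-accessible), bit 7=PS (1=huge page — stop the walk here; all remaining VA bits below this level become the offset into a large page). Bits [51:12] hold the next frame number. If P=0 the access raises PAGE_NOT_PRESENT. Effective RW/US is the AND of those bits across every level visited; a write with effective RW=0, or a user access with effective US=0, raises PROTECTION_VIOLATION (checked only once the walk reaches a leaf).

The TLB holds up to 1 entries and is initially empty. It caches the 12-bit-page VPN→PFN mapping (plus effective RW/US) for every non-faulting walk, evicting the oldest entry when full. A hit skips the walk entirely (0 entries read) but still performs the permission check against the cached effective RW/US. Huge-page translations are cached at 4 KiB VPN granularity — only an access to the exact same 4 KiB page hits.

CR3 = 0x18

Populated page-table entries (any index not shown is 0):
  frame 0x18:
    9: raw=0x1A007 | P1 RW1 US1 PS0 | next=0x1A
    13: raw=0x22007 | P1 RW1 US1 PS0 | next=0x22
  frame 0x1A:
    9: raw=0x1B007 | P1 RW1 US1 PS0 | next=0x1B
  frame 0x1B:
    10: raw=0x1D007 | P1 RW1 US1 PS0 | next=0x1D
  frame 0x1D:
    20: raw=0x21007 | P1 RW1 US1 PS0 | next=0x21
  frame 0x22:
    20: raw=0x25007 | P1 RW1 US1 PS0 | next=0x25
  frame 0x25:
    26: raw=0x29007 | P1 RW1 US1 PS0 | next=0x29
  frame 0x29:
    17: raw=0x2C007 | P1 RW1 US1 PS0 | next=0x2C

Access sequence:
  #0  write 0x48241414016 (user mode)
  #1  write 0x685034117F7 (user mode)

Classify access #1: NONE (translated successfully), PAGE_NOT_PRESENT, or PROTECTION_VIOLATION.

Per-access translation:
#0 VA=0x48241414016 (w,user):
  L0: frame=0x18 idx=9 entry=0x1A007 [P=1 RW=1 US=1 PS=0]
  L1: frame=0x1A idx=9 entry=0x1B007 [P=1 RW=1 US=1 PS=0]
  L2: frame=0x1B idx=10 entry=0x1D007 [P=1 RW=1 US=1 PS=0]
  L3: frame=0x1D idx=20 entry=0x21007 [P=1 RW=1 US=1 PS=0]
  ✓ 0x21016  — 4 lookups
#1 VA=0x685034117F7 (w,user):
  L0: frame=0x18 idx=13 entry=0x22007 [P=1 RW=1 US=1 PS=0]
  L1: frame=0x22 idx=20 entry=0x25007 [P=1 RW=1 US=1 PS=0]
  L2: frame=0x25 idx=26 entry=0x29007 [P=1 RW=1 US=1 PS=0]
  L3: frame=0x29 idx=17 entry=0x2C007 [P=1 RW=1 US=1 PS=0]
  ✓ 0x2C7F7  — 4 lookups

Access #1 fault: NONE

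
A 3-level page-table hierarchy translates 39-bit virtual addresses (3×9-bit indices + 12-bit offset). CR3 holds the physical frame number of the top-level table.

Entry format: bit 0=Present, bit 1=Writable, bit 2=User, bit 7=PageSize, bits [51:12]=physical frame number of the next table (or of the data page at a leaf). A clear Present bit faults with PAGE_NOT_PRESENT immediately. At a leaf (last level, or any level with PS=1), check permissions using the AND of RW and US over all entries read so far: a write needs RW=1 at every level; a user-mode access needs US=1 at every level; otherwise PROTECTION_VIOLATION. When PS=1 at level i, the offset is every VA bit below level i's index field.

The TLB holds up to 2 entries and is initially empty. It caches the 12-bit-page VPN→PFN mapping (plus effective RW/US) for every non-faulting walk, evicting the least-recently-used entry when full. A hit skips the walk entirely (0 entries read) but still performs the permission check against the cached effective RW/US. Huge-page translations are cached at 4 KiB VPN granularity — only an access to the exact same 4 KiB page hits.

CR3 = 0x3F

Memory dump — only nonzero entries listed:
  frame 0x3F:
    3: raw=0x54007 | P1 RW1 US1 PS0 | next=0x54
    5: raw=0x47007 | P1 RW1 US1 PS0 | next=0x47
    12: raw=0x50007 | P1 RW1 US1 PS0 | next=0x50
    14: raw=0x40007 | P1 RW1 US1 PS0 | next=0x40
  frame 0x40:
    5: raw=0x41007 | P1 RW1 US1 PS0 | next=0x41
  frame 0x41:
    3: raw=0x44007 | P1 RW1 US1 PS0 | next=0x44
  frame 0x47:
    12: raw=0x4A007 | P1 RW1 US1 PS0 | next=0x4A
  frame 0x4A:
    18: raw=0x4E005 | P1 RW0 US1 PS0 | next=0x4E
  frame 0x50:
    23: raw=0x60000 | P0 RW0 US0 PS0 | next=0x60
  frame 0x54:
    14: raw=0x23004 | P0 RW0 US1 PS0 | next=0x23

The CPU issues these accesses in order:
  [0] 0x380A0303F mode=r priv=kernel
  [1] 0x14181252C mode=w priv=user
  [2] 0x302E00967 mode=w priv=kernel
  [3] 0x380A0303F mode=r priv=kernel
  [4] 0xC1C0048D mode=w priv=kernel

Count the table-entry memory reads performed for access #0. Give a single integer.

Walk each access:
#0 VA=0x380A0303F (r,kernel):
  L0 @0x3F[14] → 0x40007  P=1,RW=1,US=1,PS=0
  L1 @0x40[5] → 0x41007  P=1,RW=1,US=1,PS=0
  L2 @0x41[3] → 0x44007  P=1,RW=1,US=1,PS=0
  ⇒ phys 0x4403F  [3 reads]
#1 VA=0x14181252C (w,user):
  L0 @0x3F[5] → 0x47007  P=1,RW=1,US=1,PS=0
  L1 @0x47[12] → 0x4A007  P=1,RW=1,US=1,PS=0
  L2 @0x4A[18] → 0x4E005  P=1,RW=0,US=1,PS=0
  ⇒ fault: PROTECTION_VIOLATION  — 3 lookups
#2 VA=0x302E00967 (w,kernel):
  L0 @0x3F[12] → 0x50007  P=1,RW=1,US=1,PS=0
  L1 @0x50[23] → 0x60000  P=0,RW=0,US=0,PS=0
  ⇒ fault: PAGE_NOT_PRESENT  — 2 lookups
#3 VA=0x380A0303F (r,kernel):
  TLB hit vpn=0x380A03 → PA=0x4403F
#4 VA=0xC1C0048D (w,kernel):
  L0 @0x3F[3] → 0x54007  P=1,RW=1,US=1,PS=0
  L1 @0x54[14] → 0x23004  P=0,RW=0,US=1,PS=0
  ⇒ fault: PAGE_NOT_PRESENT  — 2 lookups

Entries read for #0: 3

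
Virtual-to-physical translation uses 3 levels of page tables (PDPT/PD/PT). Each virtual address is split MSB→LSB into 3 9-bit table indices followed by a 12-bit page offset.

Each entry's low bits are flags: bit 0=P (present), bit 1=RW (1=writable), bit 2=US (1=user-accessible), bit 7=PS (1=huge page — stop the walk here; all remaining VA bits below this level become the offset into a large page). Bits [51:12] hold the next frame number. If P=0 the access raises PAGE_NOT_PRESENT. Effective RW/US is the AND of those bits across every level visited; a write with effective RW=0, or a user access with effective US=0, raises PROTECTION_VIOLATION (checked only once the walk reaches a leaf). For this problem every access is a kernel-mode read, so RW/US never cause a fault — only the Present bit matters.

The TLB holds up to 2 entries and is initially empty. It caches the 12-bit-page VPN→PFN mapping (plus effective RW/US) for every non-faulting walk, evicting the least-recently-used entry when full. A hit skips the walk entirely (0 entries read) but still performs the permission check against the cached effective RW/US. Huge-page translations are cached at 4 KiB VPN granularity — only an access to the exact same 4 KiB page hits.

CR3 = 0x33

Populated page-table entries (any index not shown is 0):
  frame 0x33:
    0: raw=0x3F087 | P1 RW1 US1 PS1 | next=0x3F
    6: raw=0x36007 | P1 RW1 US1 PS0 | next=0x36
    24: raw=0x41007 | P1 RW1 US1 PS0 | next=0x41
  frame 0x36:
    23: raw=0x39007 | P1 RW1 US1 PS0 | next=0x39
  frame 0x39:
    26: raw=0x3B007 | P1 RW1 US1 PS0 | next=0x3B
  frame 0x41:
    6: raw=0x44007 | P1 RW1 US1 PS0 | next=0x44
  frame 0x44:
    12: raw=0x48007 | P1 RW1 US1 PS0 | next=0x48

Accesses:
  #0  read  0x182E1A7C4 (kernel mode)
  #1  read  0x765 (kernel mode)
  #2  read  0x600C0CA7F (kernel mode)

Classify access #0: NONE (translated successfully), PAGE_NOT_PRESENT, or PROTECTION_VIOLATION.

Trace:
#0 VA=0x182E1A7C4 (r,kernel):
  L0 @0x33[6] → 0x36007  P=1,RW=1,US=1,PS=0
  L1 @0x36[23] → 0x39007  P=1,RW=1,US=1,PS=0
  L2 @0x39[26] → 0x3B007  P=1,RW=1,US=1,PS=0
  ⇒ phys 0x3B7C4  [3 reads]
#1 VA=0x765 (r,kernel):
  L0 @0x33[0] → 0x3F087  P=1,RW=1,US=1,PS=1
  ⇒ phys 0x3F765 (huge @L0)  [1 reads]
#2 VA=0x600C0CA7F (r,kernel):
  L0 @0x33[24] → 0x41007  P=1,RW=1,US=1,PS=0
  L1 @0x41[6] → 0x44007  P=1,RW=1,US=1,PS=0
  L2 @0x44[12] → 0x48007  P=1,RW=1,US=1,PS=0
  ⇒ phys 0x48A7F  [3 reads]

Access #0 fault: NONE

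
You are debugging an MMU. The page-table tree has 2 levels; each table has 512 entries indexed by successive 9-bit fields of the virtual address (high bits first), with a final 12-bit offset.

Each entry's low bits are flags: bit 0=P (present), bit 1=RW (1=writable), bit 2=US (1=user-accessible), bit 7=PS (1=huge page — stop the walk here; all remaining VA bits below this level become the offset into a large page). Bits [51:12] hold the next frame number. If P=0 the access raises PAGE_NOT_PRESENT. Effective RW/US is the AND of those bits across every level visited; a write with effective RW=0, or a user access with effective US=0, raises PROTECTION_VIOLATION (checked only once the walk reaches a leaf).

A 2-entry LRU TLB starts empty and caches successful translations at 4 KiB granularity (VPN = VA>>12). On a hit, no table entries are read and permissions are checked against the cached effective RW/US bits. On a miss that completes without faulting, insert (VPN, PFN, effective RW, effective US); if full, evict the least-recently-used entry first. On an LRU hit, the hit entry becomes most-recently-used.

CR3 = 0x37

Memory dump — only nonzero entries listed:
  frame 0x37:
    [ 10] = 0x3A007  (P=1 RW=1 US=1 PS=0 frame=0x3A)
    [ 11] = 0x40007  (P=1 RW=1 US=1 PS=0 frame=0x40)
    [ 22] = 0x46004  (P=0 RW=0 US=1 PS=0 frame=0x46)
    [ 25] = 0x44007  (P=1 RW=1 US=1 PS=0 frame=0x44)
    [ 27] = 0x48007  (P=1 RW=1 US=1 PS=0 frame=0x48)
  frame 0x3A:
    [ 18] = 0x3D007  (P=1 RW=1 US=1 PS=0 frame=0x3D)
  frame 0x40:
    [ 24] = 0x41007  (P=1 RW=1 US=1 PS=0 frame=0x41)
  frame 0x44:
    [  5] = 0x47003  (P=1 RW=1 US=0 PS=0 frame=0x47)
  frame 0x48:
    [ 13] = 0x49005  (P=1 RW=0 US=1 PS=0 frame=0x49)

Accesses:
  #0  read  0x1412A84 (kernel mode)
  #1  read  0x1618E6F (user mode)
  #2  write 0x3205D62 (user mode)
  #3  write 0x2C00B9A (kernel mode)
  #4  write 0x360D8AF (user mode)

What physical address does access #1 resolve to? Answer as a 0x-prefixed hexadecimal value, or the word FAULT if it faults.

Trace:
#0 VA=0x1412A84 (r,kernel):
  lvl0: tbl 0x37, slot 10 ⇒ 0x3A007 (P1/RW1/US1/PS0)
  lvl1: tbl 0x3A, slot 18 ⇒ 0x3D007 (P1/RW1/US1/PS0)
  ✓ 0x3DA84  — 2 lookups
#1 VA=0x1618E6F (r,user):
  lvl0: tbl 0x37, slot 11 ⇒ 0x40007 (P1/RW1/US1/PS0)
  lvl1: tbl 0x40, slot 24 ⇒ 0x41007 (P1/RW1/US1/PS0)
  ✓ 0x41E6F  — 2 lookups
#2 VA=0x3205D62 (w,user):
  lvl0: tbl 0x37, slot 25 ⇒ 0x44007 (P1/RW1/US1/PS0)
  lvl1: tbl 0x44, slot 5 ⇒ 0x47003 (P1/RW1/US0/PS0)
  ✗ PROTECTION_VIOLATION  [2 reads]
#3 VA=0x2C00B9A (w,kernel):
  lvl0: tbl 0x37, slot 22 ⇒ 0x46004 (P0/RW0/US1/PS0)
  ✗ PAGE_NOT_PRESENT  [1 reads]
#4 VA=0x360D8AF (w,user):
  lvl0: tbl 0x37, slot 27 ⇒ 0x48007 (P1/RW1/US1/PS0)
  lvl1: tbl 0x48, slot 13 ⇒ 0x49005 (P1/RW0/US1/PS0)
  ✗ PROTECTION_VIOLATION  [2 reads]

Access #1 PA: 0x41E6F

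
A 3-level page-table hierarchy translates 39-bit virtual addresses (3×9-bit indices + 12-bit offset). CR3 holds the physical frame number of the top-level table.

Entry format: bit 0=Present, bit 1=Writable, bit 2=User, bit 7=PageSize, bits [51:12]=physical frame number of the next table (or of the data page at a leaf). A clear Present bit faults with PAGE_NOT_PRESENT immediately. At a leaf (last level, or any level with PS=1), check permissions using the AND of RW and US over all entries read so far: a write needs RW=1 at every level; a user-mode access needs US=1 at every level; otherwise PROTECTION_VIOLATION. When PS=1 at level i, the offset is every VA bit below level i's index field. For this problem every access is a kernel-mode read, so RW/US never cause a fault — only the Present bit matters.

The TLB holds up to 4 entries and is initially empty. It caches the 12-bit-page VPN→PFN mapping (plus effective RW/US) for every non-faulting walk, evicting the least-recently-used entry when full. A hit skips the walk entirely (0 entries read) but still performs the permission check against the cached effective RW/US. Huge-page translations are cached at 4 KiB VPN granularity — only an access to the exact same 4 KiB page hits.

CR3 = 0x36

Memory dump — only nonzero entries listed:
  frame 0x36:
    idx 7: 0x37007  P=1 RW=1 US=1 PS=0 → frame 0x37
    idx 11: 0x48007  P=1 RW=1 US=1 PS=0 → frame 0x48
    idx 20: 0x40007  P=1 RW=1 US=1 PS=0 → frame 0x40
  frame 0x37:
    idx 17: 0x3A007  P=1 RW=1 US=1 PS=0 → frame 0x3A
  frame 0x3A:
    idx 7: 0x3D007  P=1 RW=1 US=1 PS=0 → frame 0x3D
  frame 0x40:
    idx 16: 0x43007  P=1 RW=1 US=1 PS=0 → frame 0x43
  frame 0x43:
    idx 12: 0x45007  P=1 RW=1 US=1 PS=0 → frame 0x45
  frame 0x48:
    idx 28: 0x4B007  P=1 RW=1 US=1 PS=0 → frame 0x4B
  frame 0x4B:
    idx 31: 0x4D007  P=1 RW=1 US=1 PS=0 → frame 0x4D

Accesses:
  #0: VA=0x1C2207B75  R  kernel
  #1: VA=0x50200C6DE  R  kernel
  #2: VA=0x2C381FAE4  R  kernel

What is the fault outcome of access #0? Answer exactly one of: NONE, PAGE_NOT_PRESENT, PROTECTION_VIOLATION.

Per-access translation:
#0 VA=0x1C2207B75 (r,kernel):
  lvl0: tbl 0x36, slot 7 ⇒ 0x37007 (P1/RW1/US1/PS0)
  lvl1: tbl 0x37, slot 17 ⇒ 0x3A007 (P1/RW1/US1/PS0)
  lvl2: tbl 0x3A, slot 7 ⇒ 0x3D007 (P1/RW1/US1/PS0)
  → PA=0x3DB75  (3 entries read)
#1 VA=0x50200C6DE (r,kernel):
  lvl0: tbl 0x36, slot 20 ⇒ 0x40007 (P1/RW1/US1/PS0)
  lvl1: tbl 0x40, slot 16 ⇒ 0x43007 (P1/RW1/US1/PS0)
  lvl2: tbl 0x43, slot 12 ⇒ 0x45007 (P1/RW1/US1/PS0)
  → PA=0x456DE  (3 entries read)
#2 VA=0x2C381FAE4 (r,kernel):
  lvl0: tbl 0x36, slot 11 ⇒ 0x48007 (P1/RW1/US1/PS0)
  lvl1: tbl 0x48, slot 28 ⇒ 0x4B007 (P1/RW1/US1/PS0)
  lvl2: tbl 0x4B, slot 31 ⇒ 0x4D007 (P1/RW1/US1/PS0)
  → PA=0x4DAE4  (3 entries read)

Access #0 fault: NONE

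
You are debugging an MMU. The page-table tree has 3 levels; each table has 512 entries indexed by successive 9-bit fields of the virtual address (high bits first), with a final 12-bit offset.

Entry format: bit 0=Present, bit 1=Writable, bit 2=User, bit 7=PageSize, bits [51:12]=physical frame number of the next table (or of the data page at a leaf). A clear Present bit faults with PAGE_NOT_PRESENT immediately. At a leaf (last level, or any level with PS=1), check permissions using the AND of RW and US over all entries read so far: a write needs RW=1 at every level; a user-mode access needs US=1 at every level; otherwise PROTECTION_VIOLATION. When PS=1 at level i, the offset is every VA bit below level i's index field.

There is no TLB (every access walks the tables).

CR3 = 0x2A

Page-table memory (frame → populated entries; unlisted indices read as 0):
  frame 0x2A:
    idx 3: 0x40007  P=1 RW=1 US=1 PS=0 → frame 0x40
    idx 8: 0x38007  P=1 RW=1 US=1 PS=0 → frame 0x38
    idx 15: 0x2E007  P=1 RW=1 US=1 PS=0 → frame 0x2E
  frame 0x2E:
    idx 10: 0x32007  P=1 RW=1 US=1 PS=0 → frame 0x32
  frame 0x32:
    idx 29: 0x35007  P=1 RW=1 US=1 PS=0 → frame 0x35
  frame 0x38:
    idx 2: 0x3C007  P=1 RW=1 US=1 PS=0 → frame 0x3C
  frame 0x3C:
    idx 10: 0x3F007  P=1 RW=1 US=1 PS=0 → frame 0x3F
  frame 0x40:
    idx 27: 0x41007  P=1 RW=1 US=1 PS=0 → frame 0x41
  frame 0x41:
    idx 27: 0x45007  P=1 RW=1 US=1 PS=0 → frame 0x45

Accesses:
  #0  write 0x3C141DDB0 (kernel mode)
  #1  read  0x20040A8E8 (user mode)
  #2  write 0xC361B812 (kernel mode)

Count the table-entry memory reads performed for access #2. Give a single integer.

Trace:
#0 VA=0x3C141DDB0 (w,kernel):
  lvl0: tbl 0x2A, slot 15 ⇒ 0x2E007 (P1/RW1/US1/PS0)
  lvl1: tbl 0x2E, slot 10 ⇒ 0x32007 (P1/RW1/US1/PS0)
  lvl2: tbl 0x32, slot 29 ⇒ 0x35007 (P1/RW1/US1/PS0)
  ⇒ phys 0x35DB0  [3 reads]
#1 VA=0x20040A8E8 (r,user):
  lvl0: tbl 0x2A, slot 8 ⇒ 0x38007 (P1/RW1/US1/PS0)
  lvl1: tbl 0x38, slot 2 ⇒ 0x3C007 (P1/RW1/US1/PS0)
  lvl2: tbl 0x3C, slot 10 ⇒ 0x3F007 (P1/RW1/US1/PS0)
  ⇒ phys 0x3F8E8  [3 reads]
#2 VA=0xC361B812 (w,kernel):
  lvl0: tbl 0x2A, slot 3 ⇒ 0x40007 (P1/RW1/US1/PS0)
  lvl1: tbl 0x40, slot 27 ⇒ 0x41007 (P1/RW1/US1/PS0)
  lvl2: tbl 0x41, slot 27 ⇒ 0x45007 (P1/RW1/US1/PS0)
  ⇒ phys 0x45812  [3 reads]

Entries read for #2: 3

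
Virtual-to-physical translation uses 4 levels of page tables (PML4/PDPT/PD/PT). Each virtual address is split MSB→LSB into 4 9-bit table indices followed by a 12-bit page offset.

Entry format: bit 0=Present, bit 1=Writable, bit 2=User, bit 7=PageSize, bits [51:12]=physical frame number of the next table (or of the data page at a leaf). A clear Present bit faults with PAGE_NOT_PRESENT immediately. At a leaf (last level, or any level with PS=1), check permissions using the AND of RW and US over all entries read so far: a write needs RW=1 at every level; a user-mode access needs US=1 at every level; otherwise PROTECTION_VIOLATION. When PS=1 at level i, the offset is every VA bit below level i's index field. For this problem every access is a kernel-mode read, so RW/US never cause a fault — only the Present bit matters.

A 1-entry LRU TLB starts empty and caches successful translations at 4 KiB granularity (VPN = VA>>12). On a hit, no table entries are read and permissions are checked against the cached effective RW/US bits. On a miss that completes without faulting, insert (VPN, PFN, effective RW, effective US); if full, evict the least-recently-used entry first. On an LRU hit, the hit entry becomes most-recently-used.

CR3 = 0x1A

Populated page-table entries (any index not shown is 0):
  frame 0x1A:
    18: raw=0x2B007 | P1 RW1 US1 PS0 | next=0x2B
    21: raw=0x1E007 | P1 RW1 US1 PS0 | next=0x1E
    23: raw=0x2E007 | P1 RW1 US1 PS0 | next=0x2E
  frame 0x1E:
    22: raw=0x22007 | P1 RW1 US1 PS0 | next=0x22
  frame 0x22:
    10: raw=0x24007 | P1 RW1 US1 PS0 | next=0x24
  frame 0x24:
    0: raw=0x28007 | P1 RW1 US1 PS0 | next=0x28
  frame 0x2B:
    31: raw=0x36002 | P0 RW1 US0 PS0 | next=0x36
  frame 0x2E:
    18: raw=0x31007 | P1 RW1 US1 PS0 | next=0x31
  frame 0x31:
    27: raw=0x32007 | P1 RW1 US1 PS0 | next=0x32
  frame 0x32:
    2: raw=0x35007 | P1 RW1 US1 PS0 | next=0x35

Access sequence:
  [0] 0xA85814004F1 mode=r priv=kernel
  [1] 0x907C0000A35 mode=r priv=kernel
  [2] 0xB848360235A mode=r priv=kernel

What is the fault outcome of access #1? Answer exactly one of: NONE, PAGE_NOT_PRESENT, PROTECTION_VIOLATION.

Walk each access:
#0 VA=0xA85814004F1 (r,kernel):
  L0: frame=0x1A idx=21 entry=0x1E007 [P=1 RW=1 US=1 PS=0]
  L1: frame=0x1E idx=22 entry=0x22007 [P=1 RW=1 US=1 PS=0]
  L2: frame=0x22 idx=10 entry=0x24007 [P=1 RW=1 US=1 PS=0]
  L3: frame=0x24 idx=0 entry=0x28007 [P=1 RW=1 US=1 PS=0]
  → PA=0x284F1  (4 entries read)
#1 VA=0x907C0000A35 (r,kernel):
  L0: frame=0x1A idx=18 entry=0x2B007 [P=1 RW=1 US=1 PS=0]
  L1: frame=0x2B idx=31 entry=0x36002 [P=0 RW=1 US=0 PS=0]
  ✗ PAGE_NOT_PRESENT  [2 reads]
#2 VA=0xB848360235A (r,kernel):
  L0: frame=0x1A idx=23 entry=0x2E007 [P=1 RW=1 US=1 PS=0]
  L1: frame=0x2E idx=18 entry=0x31007 [P=1 RW=1 US=1 PS=0]
  L2: frame=0x31 idx=27 entry=0x32007 [P=1 RW=1 US=1 PS=0]
  L3: frame=0x32 idx=2 entry=0x35007 [P=1 RW=1 US=1 PS=0]
  → PA=0x3535A  (4 entries read)

Access #1 fault: PAGE_NOT_PRESENT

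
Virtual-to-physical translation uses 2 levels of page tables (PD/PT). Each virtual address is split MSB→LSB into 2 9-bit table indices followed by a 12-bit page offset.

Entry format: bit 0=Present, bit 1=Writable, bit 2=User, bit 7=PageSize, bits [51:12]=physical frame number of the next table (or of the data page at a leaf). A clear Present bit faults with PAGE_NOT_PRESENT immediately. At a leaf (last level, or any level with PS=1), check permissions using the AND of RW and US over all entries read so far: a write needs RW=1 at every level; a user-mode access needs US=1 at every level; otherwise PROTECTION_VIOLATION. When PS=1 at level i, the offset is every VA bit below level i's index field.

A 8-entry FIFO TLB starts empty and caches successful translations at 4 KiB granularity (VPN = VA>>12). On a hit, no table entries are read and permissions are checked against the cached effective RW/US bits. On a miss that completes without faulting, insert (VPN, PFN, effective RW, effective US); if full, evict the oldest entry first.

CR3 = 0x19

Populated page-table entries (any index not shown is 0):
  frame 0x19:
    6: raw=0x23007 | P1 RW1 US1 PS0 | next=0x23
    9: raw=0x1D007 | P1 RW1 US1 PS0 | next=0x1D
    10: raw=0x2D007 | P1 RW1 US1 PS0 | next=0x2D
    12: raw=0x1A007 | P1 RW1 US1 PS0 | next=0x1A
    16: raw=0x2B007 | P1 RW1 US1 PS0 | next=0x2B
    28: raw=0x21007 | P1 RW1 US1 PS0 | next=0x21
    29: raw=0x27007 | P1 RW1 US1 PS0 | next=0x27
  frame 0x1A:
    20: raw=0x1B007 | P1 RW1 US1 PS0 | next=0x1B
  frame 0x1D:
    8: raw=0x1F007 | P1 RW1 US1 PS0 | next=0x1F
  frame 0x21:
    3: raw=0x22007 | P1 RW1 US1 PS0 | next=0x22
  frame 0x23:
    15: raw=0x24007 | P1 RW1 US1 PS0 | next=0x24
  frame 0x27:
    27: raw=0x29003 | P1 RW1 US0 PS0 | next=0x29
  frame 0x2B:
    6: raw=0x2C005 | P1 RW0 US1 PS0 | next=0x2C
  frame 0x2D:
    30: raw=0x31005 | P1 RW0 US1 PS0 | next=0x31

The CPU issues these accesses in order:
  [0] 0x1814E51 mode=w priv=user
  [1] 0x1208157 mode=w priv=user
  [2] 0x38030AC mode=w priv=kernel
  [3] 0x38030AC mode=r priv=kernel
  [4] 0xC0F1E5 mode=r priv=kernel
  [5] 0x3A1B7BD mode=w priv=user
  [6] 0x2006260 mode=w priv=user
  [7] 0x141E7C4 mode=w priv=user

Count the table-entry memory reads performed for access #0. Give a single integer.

Trace:
#0 VA=0x1814E51 (w,user):
  lvl0: tbl 0x19, slot 12 ⇒ 0x1A007 (P1/RW1/US1/PS0)
  lvl1: tbl 0x1A, slot 20 ⇒ 0x1B007 (P1/RW1/US1/PS0)
  → PA=0x1BE51  (2 entries read)
#1 VA=0x1208157 (w,user):
  lvl0: tbl 0x19, slot 9 ⇒ 0x1D007 (P1/RW1/US1/PS0)
  lvl1: tbl 0x1D, slot 8 ⇒ 0x1F007 (P1/RW1/US1/PS0)
  → PA=0x1F157  (2 entries read)
#2 VA=0x38030AC (w,kernel):
  lvl0: tbl 0x19, slot 28 ⇒ 0x21007 (P1/RW1/US1/PS0)
  lvl1: tbl 0x21, slot 3 ⇒ 0x22007 (P1/RW1/US1/PS0)
  → PA=0x220AC  (2 entries read)
#3 VA=0x38030AC (r,kernel):
  TLB hit vpn=0x3803 → PA=0x220AC
#4 VA=0xC0F1E5 (r,kernel):
  lvl0: tbl 0x19, slot 6 ⇒ 0x23007 (P1/RW1/US1/PS0)
  lvl1: tbl 0x23, slot 15 ⇒ 0x24007 (P1/RW1/US1/PS0)
  → PA=0x241E5  (2 entries read)
#5 VA=0x3A1B7BD (w,user):
  lvl0: tbl 0x19, slot 29 ⇒ 0x27007 (P1/RW1/US1/PS0)
  lvl1: tbl 0x27, slot 27 ⇒ 0x29003 (P1/RW1/US0/PS0)
  ✗ PROTECTION_VIOLATION  [2 reads]
#6 VA=0x2006260 (w,user):
  lvl0: tbl 0x19, slot 16 ⇒ 0x2B007 (P1/RW1/US1/PS0)
  lvl1: tbl 0x2B, slot 6 ⇒ 0x2C005 (P1/RW0/US1/PS0)
  ✗ PROTECTION_VIOLATION  [2 reads]
#7 VA=0x141E7C4 (w,user):
  lvl0: tbl 0x19, slot 10 ⇒ 0x2D007 (P1/RW1/US1/PS0)
  lvl1: tbl 0x2D, slot 30 ⇒ 0x31005 (P1/RW0/US1/PS0)
  ✗ PROTECTION_VIOLATION  [2 reads]

Entries read for #0: 2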